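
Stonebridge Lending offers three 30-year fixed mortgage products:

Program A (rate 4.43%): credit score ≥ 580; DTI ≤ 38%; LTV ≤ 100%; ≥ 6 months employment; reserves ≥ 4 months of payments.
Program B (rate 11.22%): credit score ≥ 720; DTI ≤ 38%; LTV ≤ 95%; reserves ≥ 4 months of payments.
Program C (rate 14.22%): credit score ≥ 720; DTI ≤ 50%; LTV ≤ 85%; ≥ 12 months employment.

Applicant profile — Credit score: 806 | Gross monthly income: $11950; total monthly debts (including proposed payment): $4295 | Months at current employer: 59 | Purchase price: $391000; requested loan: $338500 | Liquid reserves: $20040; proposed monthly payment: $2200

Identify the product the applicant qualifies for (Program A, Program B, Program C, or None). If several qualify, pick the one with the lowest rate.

Program A

DTI = 4,295/11,950 = 35.9%.
LTV = 338,500/391,000 = 86.6%.
Reserves = 20,040/2,200 = 9.1 months.
Program A: score 806 ≥ 580; DTI 35.9% ≤ 38%; LTV 86.6% ≤ 100%; employment 59 ≥ 6 mo; reserves 9.1 ≥ 4 mo → qualifies.
Program B: score 806 ≥ 720; DTI 35.9% ≤ 38%; LTV 86.6% ≤ 95%; reserves 9.1 ≥ 4 mo → qualifies.
Program C: score 806 ≥ 720; DTI 35.9% ≤ 50%; LTV 86.6% > 85%; employment 59 ≥ 12 mo → does not qualify.
Qualifying: Program A, Program B. Lowest rate is 4.43% → Program A.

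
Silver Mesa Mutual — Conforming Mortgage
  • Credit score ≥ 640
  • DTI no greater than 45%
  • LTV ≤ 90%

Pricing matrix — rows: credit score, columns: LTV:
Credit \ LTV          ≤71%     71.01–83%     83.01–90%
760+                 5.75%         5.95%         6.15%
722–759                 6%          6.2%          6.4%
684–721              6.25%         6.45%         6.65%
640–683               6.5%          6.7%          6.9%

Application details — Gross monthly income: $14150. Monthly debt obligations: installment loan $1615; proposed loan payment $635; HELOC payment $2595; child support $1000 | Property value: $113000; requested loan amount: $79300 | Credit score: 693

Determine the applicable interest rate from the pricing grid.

6.25%

Credit score 693 ≥ 640; Total monthly debts = (1,615 + 635 + 2,595 + 1,000) = 5,845. Debt-to-income = 5,845/14,150 = 41.3% — meets 45% limit
Loan-to-value = 79,300/113,000 = 70.2% — pass (90% max)
Score 693 is in the 684–721 band; LTV 70.2% is in the ≤71% band → 6.25%.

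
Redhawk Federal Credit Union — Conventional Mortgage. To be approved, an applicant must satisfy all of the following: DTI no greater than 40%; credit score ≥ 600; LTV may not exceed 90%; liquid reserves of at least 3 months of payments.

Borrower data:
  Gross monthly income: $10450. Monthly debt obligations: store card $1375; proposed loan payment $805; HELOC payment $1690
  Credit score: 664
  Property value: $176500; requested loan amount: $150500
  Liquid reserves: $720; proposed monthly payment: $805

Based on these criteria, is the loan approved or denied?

Denied

Total monthly debts = (1,375 + 805 + 1,690) = 3,870. DTI = 3,870/10,450 = 37% ≤ 40%
Credit score 664 ≥ 600 (meets)
Loan-to-value = 150,500/176,500 = 85.3% — pass (90% max)
Reserves = 720/805 = 0.9 months < 3
Fails on reserves.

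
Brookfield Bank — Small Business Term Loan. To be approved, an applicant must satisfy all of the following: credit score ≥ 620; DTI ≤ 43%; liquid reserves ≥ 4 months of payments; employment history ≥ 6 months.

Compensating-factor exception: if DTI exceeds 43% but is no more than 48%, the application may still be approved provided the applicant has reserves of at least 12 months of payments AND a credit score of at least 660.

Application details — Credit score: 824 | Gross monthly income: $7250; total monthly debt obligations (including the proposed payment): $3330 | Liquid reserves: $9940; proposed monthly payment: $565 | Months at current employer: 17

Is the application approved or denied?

Credit score 824 ≥ 620 (meets base)
DTI: 3,330 ÷ 7,250 = 45.9%, over the 43% base limit.
Reserves: 9,940 ÷ 565 = 17.6 months (meets 4-month minimum)
Employment 17 ≥ 6 months
45.9% falls in the override range (43%–48%), so the compensating-factor test applies.
Override check — reserves: 17.6 mo (ok); score: 824 (ok).
Both override conditions satisfied; DTI exception granted.

Approved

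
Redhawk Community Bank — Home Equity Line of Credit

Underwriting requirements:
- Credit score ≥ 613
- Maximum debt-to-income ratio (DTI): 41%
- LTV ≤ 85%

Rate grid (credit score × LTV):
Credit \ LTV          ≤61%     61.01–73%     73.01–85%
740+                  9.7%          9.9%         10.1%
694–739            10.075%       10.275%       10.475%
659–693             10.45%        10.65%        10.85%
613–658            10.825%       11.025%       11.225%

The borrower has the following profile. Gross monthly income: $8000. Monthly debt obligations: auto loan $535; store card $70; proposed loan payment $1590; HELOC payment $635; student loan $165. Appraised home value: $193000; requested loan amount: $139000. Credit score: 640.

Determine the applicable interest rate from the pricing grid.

Credit score 640 ≥ 613; Total monthly debts = (535 + 70 + 1,590 + 635 + 165) = 2,995. Debt-to-income = 2,995/8,000 = 37.4% — meets 41% limit
LTV: 139,000 ÷ 193,000 = 72%, within 85% cap
Row: 640 falls in 613–658. Column: 72% falls in 61.01–73%. Rate = 11.025%.

11.025%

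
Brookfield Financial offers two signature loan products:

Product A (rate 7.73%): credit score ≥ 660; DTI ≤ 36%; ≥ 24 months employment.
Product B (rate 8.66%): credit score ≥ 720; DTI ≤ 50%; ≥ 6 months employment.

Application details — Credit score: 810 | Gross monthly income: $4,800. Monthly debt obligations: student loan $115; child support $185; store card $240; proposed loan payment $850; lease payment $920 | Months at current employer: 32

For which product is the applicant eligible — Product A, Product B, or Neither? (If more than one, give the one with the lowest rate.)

Product B

Total debts = (115 + 185 + 240 + 850 + 920) = 2,310; DTI = 2,310/4,800 = 48.1%.
Product A: score 810 ≥ 660; DTI 48.1% > 36%; employment 32 ≥ 24 mo → does not qualify.
Product B: score 810 ≥ 720; DTI 48.1% ≤ 50%; employment 32 ≥ 6 mo → qualifies.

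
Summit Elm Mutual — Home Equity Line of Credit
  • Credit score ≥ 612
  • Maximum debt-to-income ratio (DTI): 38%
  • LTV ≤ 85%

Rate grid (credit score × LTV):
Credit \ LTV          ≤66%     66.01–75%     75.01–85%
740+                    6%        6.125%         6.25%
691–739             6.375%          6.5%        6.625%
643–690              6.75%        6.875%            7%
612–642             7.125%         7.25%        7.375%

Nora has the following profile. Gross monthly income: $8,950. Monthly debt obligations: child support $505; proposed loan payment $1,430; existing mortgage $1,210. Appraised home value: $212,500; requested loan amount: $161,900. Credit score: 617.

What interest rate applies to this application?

Credit score 617 ≥ 612; Total monthly debts = (505 + 1,430 + 1,210) = 3,145. Debt-to-income = 3,145/8,950 = 35.1% — meets 38% limit
LTV = 161,900/212,500 = 76.2% ≤ 85%
Score 617 is in the 612–642 band; LTV 76.2% is in the 75.01–85% band → 7.375%.

7.375%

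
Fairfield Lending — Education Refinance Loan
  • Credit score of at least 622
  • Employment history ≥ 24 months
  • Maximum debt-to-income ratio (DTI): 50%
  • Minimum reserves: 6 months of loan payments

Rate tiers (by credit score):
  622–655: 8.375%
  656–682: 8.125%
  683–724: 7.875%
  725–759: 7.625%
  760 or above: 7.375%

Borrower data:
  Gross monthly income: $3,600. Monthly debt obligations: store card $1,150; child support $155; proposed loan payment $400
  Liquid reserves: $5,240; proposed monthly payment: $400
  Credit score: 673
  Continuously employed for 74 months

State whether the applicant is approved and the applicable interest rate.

Credit score 673 ≥ 622 (meets minimum)
Reserves = 5,240/400 = 13.1 months ≥ 6
Employment 74 ≥ 24 months
Total monthly debts = (1,150 + 155 + 400) = 1,705. DTI: 1,705 ÷ 3,600 = 47.4%, within the 50% cap
All requirements met. Score 673 falls in the 656–682 tier → 8.125%.

Approved at 8.125%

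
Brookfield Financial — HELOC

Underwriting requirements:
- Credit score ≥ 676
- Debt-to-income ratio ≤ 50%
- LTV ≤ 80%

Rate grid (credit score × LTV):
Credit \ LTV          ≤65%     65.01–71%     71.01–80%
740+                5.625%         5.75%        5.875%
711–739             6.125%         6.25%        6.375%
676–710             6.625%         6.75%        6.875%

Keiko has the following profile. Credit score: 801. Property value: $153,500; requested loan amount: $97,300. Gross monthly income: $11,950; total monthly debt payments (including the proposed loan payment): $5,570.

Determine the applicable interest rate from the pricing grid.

Credit score 801 ≥ 676; DTI = 5,570/11,950 = 46.6% ≤ 50%
LTV = 97,300/153,500 = 63.4% ≤ 80%
Row: 801 falls in 740+. Column: 63.4% falls in ≤65%. Rate = 5.625%.

5.625%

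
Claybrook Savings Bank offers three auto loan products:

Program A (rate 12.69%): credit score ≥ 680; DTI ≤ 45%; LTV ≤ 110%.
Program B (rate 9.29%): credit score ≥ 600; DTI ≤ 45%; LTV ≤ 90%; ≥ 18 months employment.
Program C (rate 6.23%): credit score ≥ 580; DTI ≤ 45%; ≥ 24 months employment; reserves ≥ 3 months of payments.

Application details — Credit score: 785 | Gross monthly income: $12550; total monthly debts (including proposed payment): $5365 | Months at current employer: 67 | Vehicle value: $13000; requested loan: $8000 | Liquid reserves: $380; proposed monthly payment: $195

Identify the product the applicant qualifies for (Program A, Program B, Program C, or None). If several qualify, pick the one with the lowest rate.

DTI = 5,365/12,550 = 42.7%.
LTV = 8,000/13,000 = 61.5%.
Reserves = 380/195 = 1.9 months.
Program A: score 785 ≥ 680; DTI 42.7% ≤ 45%; LTV 61.5% ≤ 110% → qualifies.
Program B: score 785 ≥ 600; DTI 42.7% ≤ 45%; LTV 61.5% ≤ 90%; employment 67 ≥ 18 mo → qualifies.
Program C: score 785 ≥ 580; DTI 42.7% ≤ 45%; employment 67 ≥ 24 mo; reserves 1.9 < 3 mo → does not qualify.
Qualifying: Program A, Program B. Lowest rate is 9.29% → Program B.

Program B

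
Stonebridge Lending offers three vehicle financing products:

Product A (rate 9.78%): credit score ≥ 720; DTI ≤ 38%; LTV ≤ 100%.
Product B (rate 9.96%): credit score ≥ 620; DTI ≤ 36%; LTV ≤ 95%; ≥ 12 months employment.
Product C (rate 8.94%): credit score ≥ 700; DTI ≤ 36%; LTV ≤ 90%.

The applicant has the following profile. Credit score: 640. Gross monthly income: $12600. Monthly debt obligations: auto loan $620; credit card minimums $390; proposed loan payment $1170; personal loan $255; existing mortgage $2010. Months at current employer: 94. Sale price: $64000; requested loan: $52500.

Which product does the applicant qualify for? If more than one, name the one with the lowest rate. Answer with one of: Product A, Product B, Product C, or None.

Total debts = (620 + 390 + 1,170 + 255 + 2,010) = 4,445; DTI = 4,445/12,600 = 35.3%.
LTV = 52,500/64,000 = 82%.
Product A: score 640 < 720; DTI 35.3% ≤ 38%; LTV 82% ≤ 100% → does not qualify.
Product B: score 640 ≥ 620; DTI 35.3% ≤ 36%; LTV 82% ≤ 95%; employment 94 ≥ 12 mo → qualifies.
Product C: score 640 < 700; DTI 35.3% ≤ 36%; LTV 82% ≤ 90% → does not qualify.

Product B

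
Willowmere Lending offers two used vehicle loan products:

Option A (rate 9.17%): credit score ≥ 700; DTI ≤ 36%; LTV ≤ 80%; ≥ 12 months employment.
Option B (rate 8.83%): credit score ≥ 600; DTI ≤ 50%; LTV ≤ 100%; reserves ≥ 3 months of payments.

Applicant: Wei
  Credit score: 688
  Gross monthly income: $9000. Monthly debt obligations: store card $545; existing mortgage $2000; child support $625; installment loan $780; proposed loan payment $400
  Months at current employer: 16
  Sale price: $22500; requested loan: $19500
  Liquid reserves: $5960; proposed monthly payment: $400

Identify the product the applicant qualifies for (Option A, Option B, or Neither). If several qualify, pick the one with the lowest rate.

Option B

Total debts = (545 + 2,000 + 625 + 780 + 400) = 4,350; DTI = 4,350/9,000 = 48.3%.
LTV = 19,500/22,500 = 86.7%.
Reserves = 5,960/400 = 14.9 months.
Option A: score 688 < 700; DTI 48.3% > 36%; LTV 86.7% > 80%; employment 16 ≥ 12 mo → does not qualify.
Option B: score 688 ≥ 600; DTI 48.3% ≤ 50%; LTV 86.7% ≤ 100%; reserves 14.9 ≥ 3 mo → qualifies.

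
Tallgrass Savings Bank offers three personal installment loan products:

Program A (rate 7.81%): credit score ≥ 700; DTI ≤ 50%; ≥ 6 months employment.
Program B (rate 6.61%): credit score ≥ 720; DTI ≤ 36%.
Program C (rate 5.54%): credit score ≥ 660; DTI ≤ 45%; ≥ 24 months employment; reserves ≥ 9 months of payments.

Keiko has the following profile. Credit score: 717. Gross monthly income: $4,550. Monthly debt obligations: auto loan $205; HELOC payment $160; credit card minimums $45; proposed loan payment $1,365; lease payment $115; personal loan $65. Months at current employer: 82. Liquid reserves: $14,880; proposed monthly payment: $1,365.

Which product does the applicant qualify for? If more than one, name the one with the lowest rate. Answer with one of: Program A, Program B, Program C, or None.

Program C

Total debts = (205 + 160 + 45 + 1,365 + 115 + 65) = 1,955; DTI = 1,955/4,550 = 43%.
Reserves = 14,880/1,365 = 10.9 months.
Program A: score 717 ≥ 700; DTI 43% ≤ 50%; employment 82 ≥ 6 mo → qualifies.
Program B: score 717 < 720; DTI 43% > 36% → does not qualify.
Program C: score 717 ≥ 660; DTI 43% ≤ 45%; employment 82 ≥ 24 mo; reserves 10.9 ≥ 9 mo → qualifies.
Qualifying: Program A, Program C. Lowest rate is 5.54% → Program C.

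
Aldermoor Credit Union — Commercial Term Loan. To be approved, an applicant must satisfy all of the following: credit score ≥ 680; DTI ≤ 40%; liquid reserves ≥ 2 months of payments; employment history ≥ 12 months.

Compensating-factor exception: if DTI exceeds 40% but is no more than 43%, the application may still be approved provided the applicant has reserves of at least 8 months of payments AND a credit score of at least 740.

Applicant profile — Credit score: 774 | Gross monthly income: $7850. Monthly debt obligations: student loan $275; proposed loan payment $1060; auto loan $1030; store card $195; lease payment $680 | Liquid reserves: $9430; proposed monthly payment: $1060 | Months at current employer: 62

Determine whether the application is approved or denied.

Approved

Credit score 774 ≥ 680 (meets base)
Total debts = (275 + 1,060 + 1,030 + 195 + 680) = 3,240. DTI = 3,240/7,850 = 41.3% > 40% — standard DTI limit exceeded.
Reserves = 9,430/1,060 = 8.9 months ≥ 2
Employment 62 ≥ 12 months
DTI 41.3% is within the 40%–43% exception band; checking compensating factors.
Reserves 8.9 ≥ 8 months; credit score 774 ≥ 740.
Both compensating conditions met → exception applies.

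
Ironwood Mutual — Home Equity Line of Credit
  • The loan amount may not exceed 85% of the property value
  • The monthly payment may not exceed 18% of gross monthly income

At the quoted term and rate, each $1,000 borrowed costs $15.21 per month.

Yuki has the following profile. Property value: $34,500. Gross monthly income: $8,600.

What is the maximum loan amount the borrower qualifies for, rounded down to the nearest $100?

Payment cap: 18% × $8,600 = $1,548/month.
At $15.21 per $1,000, that supports 1,548/15.21 × 1,000 ≈ $101,775 → $101,700.
LTV cap: 85% × $34,500 = $29,325 → $29,300.
Binding constraint: loan-to-value.

$29,300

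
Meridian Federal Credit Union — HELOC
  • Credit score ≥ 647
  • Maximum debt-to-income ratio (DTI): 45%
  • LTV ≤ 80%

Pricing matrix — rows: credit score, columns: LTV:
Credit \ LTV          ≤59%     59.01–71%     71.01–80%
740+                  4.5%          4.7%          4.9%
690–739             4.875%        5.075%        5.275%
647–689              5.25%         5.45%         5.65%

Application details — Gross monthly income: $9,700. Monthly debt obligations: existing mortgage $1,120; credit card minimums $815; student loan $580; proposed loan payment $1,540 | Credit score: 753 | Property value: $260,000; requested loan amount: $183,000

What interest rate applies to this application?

Credit score 753 ≥ 647; Total monthly debts = (1,120 + 815 + 580 + 1,540) = 4,055. DTI = 4,055/9,700 = 41.8% ≤ 45%
Loan-to-value = 183,000/260,000 = 70.4% — pass (80% max)
Score 753 is in the 740+ band; LTV 70.4% is in the 59.01–71% band → 4.7%.

4.7%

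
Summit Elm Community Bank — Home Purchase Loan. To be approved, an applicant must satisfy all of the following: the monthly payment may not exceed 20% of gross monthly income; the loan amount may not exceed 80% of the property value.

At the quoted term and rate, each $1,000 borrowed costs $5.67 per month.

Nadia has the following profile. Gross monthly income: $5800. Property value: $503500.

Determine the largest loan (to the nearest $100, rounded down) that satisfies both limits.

$204,500

Payment cap: 20% × $5,800 = $1,160/month.
At $5.67 per $1,000, that supports 1,160/5.67 × 1,000 ≈ $204,585 → $204,500.
LTV cap: 80% × $503,500 = $402,800 → $402,800.
Binding constraint: payment-to-income.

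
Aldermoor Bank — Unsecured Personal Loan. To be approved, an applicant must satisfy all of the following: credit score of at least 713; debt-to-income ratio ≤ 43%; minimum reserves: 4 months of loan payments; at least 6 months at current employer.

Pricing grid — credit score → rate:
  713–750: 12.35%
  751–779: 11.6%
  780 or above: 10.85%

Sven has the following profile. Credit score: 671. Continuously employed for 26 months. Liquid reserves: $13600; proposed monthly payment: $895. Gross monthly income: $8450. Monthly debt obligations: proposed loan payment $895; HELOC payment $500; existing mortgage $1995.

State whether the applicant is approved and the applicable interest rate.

Denied

Credit score 671 < 713 (below minimum)
Employment 26 ≥ 6 months
Reserves = 13,600/895 = 15.2 months ≥ 4
Total monthly debts = (895 + 500 + 1,995) = 3,390. DTI: 3,390 ÷ 8,450 = 40.1%, within the 43% cap
Not all requirements met → denied.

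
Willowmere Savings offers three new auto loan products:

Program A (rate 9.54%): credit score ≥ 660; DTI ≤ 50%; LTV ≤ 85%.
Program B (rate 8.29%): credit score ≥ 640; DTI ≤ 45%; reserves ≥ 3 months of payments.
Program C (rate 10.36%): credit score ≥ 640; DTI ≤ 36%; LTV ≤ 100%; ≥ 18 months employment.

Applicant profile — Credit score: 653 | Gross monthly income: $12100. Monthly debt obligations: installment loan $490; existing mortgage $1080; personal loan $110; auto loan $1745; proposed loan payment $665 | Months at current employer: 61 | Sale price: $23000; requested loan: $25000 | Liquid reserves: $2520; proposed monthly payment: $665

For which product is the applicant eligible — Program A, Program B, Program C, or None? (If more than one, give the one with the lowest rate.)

Total debts = (490 + 1,080 + 110 + 1,745 + 665) = 4,090; DTI = 4,090/12,100 = 33.8%.
LTV = 25,000/23,000 = 108.7%.
Reserves = 2,520/665 = 3.8 months.
Program A: score 653 < 660; DTI 33.8% ≤ 50%; LTV 108.7% > 85% → does not qualify.
Program B: score 653 ≥ 640; DTI 33.8% ≤ 45%; reserves 3.8 ≥ 3 mo → qualifies.
Program C: score 653 ≥ 640; DTI 33.8% ≤ 36%; LTV 108.7% > 100%; employment 61 ≥ 18 mo → does not qualify.

Program B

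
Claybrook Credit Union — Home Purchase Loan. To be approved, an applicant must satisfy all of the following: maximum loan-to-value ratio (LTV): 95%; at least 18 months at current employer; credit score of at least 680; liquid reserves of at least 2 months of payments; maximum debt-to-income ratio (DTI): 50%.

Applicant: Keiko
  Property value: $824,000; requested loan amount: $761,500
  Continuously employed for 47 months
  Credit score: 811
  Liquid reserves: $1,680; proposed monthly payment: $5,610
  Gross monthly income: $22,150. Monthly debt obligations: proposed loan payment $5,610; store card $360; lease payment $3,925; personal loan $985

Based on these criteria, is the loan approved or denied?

Denied

LTV: 761,500 ÷ 824,000 = 92.4%, within 95% cap
Employment 47 ≥ 18 months
Credit score 811 ≥ 680 (meets)
Reserves = 1,680/5,610 = 0.3 months < 2
Total monthly debts = (5,610 + 360 + 3,925 + 985) = 10,880. Debt-to-income = 10,880/22,150 = 49.1% — meets 50% limit
Fails on reserves.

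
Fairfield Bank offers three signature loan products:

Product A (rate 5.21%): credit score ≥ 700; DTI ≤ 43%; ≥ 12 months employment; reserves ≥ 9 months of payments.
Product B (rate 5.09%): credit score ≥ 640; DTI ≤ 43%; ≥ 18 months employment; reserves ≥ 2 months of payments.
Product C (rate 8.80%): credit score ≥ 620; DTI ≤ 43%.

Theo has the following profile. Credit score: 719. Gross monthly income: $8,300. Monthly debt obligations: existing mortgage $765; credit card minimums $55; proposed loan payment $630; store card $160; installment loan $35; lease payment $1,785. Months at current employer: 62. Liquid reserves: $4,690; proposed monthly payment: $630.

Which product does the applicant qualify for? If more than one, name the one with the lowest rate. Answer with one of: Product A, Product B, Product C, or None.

Product B

Total debts = (765 + 55 + 630 + 160 + 35 + 1,785) = 3,430; DTI = 3,430/8,300 = 41.3%.
Reserves = 4,690/630 = 7.4 months.
Product A: score 719 ≥ 700; DTI 41.3% ≤ 43%; employment 62 ≥ 12 mo; reserves 7.4 < 9 mo → does not qualify.
Product B: score 719 ≥ 640; DTI 41.3% ≤ 43%; employment 62 ≥ 18 mo; reserves 7.4 ≥ 2 mo → qualifies.
Product C: score 719 ≥ 620; DTI 41.3% ≤ 43% → qualifies.
Qualifying: Product B, Product C. Lowest rate is 5.09% → Product B.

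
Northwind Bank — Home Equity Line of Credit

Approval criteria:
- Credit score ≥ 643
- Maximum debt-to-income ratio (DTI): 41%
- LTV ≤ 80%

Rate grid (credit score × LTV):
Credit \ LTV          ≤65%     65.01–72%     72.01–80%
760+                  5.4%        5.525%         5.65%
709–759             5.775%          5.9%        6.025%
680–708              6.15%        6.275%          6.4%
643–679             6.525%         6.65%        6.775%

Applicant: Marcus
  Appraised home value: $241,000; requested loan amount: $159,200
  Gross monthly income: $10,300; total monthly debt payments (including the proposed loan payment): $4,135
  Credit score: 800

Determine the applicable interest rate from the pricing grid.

Credit score 800 ≥ 643; DTI = 4,135/10,300 = 40.1% ≤ 41%
LTV = 159,200/241,000 = 66.1% ≤ 80%
Credit 800 → row 760+; LTV 66.1% → column 65.01–72%. Grid cell → 5.525%.

5.525%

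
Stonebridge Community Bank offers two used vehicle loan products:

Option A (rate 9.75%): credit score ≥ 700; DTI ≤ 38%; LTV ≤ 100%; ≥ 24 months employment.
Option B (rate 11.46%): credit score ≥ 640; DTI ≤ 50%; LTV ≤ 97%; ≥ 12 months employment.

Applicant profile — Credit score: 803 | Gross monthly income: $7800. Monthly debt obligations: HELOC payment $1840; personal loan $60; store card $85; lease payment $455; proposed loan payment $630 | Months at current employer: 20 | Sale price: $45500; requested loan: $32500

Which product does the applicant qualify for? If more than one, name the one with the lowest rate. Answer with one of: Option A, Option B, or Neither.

Option B

Total debts = (1,840 + 60 + 85 + 455 + 630) = 3,070; DTI = 3,070/7,800 = 39.4%.
LTV = 32,500/45,500 = 71.4%.
Option A: score 803 ≥ 700; DTI 39.4% > 38%; LTV 71.4% ≤ 100%; employment 20 < 24 mo → does not qualify.
Option B: score 803 ≥ 640; DTI 39.4% ≤ 50%; LTV 71.4% ≤ 97%; employment 20 ≥ 12 mo → qualifies.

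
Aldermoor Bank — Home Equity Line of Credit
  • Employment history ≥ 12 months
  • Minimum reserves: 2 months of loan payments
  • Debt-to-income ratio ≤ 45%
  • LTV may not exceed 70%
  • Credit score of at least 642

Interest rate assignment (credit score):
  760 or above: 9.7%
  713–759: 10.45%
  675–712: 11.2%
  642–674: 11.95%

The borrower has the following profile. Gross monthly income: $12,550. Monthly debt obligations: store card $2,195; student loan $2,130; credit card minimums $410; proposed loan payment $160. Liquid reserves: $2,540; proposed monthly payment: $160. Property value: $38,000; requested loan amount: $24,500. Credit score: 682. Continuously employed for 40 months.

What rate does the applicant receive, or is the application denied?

Approved at 11.2%

Credit score 682 ≥ 642 (meets minimum)
LTV: 24,500 ÷ 38,000 = 64.5%, within 70% cap
Employment 40 ≥ 12 months
Total monthly debts = (2,195 + 2,130 + 410 + 160) = 4,895. DTI = 4,895/12,550 = 39% ≤ 45%
Reserves: 2,540 ÷ 160 = 15.9 months (meets 2-month minimum)
All requirements met. Score 682 falls in the 675–712 tier → 11.2%.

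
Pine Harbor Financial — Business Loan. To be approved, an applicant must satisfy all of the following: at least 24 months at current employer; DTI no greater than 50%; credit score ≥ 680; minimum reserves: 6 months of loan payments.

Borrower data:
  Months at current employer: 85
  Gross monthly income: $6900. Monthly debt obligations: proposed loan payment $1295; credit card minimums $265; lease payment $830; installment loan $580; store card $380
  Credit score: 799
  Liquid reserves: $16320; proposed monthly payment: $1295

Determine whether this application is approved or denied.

Employment 85 ≥ 24 months
Total monthly debts = (1,295 + 265 + 830 + 580 + 380) = 3,350. Debt-to-income = 3,350/6,900 = 48.6% — meets 50% limit
Credit score 799 ≥ 680 (meets)
Reserves = 16,320/1,295 = 12.6 months ≥ 6
All criteria satisfied.

Approved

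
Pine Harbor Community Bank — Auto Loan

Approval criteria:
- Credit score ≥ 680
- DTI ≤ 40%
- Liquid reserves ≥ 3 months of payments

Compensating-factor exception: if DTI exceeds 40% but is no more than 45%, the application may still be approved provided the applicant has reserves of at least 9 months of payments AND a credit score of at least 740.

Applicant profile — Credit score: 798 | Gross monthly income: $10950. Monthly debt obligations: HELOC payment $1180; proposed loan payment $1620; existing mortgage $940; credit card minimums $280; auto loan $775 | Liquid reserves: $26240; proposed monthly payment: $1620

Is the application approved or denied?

Credit score 798 ≥ 680 (meets base)
Total debts = (1,180 + 1,620 + 940 + 280 + 775) = 4,795. DTI = 4,795/10,950 = 43.8% > 40% — standard DTI limit exceeded.
Liquid reserves cover 26,240/1,620 = 16.2 months — ≥ 3 required
DTI 43.8% is within the 40%–45% exception band; checking compensating factors.
Reserves 16.2 ≥ 9 months; credit score 798 ≥ 740.
Both override conditions satisfied; DTI exception granted.

Approved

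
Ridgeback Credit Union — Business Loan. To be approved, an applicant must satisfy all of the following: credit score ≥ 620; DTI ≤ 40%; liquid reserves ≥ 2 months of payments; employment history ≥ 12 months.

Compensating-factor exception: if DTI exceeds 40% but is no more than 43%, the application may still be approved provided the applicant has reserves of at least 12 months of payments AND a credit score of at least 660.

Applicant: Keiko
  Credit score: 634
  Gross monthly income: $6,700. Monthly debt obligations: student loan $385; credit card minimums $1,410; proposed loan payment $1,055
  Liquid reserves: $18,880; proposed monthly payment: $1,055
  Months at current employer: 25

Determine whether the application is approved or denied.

Denied

Credit score 634 ≥ 620 (meets base)
Total debts = (385 + 1,410 + 1,055) = 2,850. DTI = 2,850/6,700 = 42.5% > 40% — standard DTI limit exceeded.
Reserves = 18,880/1,055 = 17.9 months ≥ 2
Employment 25 ≥ 12 months
42.5% falls in the override range (40%–43%), so the compensating-factor test applies.
Reserves 17.9 ≥ 12 months; credit score 634 < 660.
Override conditions not both satisfied; exception does not apply.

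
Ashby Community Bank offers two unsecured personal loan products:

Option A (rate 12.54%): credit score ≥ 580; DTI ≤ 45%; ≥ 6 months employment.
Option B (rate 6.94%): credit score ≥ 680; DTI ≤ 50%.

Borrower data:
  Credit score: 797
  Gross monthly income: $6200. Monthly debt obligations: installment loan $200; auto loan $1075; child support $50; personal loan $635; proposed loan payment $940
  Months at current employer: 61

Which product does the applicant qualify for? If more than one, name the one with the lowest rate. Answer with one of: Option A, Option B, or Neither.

Total debts = (200 + 1,075 + 50 + 635 + 940) = 2,900; DTI = 2,900/6,200 = 46.8%.
Option A: score 797 ≥ 580; DTI 46.8% > 45%; employment 61 ≥ 6 mo → does not qualify.
Option B: score 797 ≥ 680; DTI 46.8% ≤ 50% → qualifies.

Option B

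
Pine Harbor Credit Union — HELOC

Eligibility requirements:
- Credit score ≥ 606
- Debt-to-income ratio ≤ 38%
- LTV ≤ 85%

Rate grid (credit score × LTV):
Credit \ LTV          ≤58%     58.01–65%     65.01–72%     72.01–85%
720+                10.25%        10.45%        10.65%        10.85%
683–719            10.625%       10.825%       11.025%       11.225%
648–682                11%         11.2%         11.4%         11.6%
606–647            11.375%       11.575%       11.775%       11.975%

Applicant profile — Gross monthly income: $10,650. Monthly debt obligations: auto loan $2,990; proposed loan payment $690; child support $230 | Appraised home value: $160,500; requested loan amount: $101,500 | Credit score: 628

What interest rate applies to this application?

11.575%

Credit score 628 ≥ 606; Total monthly debts = (2,990 + 690 + 230) = 3,910. Debt-to-income = 3,910/10,650 = 36.7% — meets 38% limit
LTV: 101,500 ÷ 160,500 = 63.2%, within 85% cap
Row: 628 falls in 606–647. Column: 63.2% falls in 58.01–65%. Rate = 11.575%.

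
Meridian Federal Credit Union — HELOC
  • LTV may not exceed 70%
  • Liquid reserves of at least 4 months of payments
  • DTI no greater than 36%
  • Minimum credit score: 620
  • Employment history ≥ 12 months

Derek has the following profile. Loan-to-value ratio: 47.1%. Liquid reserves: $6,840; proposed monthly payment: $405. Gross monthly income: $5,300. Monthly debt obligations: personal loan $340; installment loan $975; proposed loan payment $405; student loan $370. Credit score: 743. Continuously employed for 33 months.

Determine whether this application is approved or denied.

LTV 47.1% ≤ 70%
Reserves = 6,840/405 = 16.9 months ≥ 4
Total monthly debts = (340 + 975 + 405 + 370) = 2,090. Debt-to-income = 2,090/5,300 = 39.4% — over 36% limit
Credit score 743 ≥ 620 (meets)
Employment 33 ≥ 12 months
Fails on DTI.

Denied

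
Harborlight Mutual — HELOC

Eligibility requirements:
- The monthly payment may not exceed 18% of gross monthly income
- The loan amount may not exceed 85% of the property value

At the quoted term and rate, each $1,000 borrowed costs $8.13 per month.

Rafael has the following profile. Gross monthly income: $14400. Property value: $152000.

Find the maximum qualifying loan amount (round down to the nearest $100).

$129,200

Payment cap: 18% × $14,400 = $2,592/month.
At $8.13 per $1,000, that supports 2,592/8.13 × 1,000 ≈ $318,819 → $318,800.
LTV cap: 85% × $152,000 = $129,200 → $129,200.
Binding constraint: loan-to-value.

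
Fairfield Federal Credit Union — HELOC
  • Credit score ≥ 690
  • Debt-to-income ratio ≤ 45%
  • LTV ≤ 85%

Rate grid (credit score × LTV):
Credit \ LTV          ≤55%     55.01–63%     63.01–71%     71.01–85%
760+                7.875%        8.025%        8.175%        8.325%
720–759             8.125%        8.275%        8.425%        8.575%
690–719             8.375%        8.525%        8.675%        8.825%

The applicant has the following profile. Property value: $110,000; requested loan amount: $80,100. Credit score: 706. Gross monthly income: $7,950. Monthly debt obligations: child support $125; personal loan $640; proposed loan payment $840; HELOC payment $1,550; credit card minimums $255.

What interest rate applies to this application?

Credit score 706 ≥ 690; Total monthly debts = (125 + 640 + 840 + 1,550 + 255) = 3,410. Debt-to-income = 3,410/7,950 = 42.9% — meets 45% limit
Loan-to-value = 80,100/110,000 = 72.8% — pass (85% max)
Row: 706 falls in 690–719. Column: 72.8% falls in 71.01–85%. Rate = 8.825%.

8.825%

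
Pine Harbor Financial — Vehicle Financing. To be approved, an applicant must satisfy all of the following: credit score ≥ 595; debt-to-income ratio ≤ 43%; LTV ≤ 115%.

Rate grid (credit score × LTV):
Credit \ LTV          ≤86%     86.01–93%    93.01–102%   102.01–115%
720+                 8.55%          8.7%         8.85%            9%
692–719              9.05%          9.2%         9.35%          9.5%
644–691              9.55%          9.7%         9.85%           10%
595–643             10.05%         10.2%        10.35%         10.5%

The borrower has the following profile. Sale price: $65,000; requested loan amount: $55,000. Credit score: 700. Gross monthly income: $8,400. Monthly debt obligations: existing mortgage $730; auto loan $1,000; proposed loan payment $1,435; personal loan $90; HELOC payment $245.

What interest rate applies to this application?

9.05%

Credit score 700 ≥ 595; Total monthly debts = (730 + 1,000 + 1,435 + 90 + 245) = 3,500. Debt-to-income = 3,500/8,400 = 41.7% — meets 43% limit
LTV: 55,000 ÷ 65,000 = 84.6%, within 115% cap
Row: 700 falls in 692–719. Column: 84.6% falls in ≤86%. Rate = 9.05%.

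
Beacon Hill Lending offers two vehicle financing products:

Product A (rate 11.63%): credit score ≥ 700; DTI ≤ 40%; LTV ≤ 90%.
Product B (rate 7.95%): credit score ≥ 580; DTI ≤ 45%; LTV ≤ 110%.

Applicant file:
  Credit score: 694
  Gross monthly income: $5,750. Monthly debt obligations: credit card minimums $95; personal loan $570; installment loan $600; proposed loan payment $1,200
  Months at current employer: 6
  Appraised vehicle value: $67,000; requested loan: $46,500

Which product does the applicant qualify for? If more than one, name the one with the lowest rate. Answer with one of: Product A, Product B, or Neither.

Total debts = (95 + 570 + 600 + 1,200) = 2,465; DTI = 2,465/5,750 = 42.9%.
LTV = 46,500/67,000 = 69.4%.
Product A: score 694 < 700; DTI 42.9% > 40%; LTV 69.4% ≤ 90% → does not qualify.
Product B: score 694 ≥ 580; DTI 42.9% ≤ 45%; LTV 69.4% ≤ 110% → qualifies.

Product B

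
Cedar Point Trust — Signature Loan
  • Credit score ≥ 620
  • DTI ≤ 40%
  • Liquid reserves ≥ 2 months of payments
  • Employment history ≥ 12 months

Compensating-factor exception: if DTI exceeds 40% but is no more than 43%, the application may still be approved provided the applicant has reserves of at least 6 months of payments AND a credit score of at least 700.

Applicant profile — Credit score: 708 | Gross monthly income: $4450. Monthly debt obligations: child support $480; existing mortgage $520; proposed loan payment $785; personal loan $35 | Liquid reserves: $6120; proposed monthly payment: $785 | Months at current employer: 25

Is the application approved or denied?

Approved

Credit score 708 ≥ 620 (meets base)
Total debts = (480 + 520 + 785 + 35) = 1,820. DTI: 1,820 ÷ 4,450 = 40.9%, over the 40% base limit.
Reserves = 6,120/785 = 7.8 months ≥ 2
Employment 25 ≥ 12 months
DTI 40.9% is within the 40%–43% exception band; checking compensating factors.
Reserves 7.8 ≥ 6 months; credit score 708 ≥ 700.
Both compensating conditions met → exception applies.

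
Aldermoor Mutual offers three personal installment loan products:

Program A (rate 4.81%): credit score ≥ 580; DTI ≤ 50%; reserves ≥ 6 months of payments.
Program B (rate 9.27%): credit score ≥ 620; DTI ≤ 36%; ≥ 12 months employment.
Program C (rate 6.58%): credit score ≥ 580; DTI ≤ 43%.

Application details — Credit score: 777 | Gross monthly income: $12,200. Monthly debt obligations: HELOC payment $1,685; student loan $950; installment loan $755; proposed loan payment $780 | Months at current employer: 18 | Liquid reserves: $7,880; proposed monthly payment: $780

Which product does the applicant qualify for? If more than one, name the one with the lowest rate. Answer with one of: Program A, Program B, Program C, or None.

Program A

Total debts = (1,685 + 950 + 755 + 780) = 4,170; DTI = 4,170/12,200 = 34.2%.
Reserves = 7,880/780 = 10.1 months.
Program A: score 777 ≥ 580; DTI 34.2% ≤ 50%; reserves 10.1 ≥ 6 mo → qualifies.
Program B: score 777 ≥ 620; DTI 34.2% ≤ 36%; employment 18 ≥ 12 mo → qualifies.
Program C: score 777 ≥ 580; DTI 34.2% ≤ 43% → qualifies.
Qualifying: Program A, Program B, Program C. Lowest rate is 4.81% → Program A.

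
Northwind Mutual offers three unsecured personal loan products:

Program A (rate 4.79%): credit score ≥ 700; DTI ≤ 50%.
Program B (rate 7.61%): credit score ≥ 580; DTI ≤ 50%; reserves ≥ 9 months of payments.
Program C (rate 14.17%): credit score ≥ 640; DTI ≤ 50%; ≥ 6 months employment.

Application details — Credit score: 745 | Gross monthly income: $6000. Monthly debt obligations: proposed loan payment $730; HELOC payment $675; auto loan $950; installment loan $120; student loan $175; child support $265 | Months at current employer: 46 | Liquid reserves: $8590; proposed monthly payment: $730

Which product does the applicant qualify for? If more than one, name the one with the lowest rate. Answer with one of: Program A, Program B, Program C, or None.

Total debts = (730 + 675 + 950 + 120 + 175 + 265) = 2,915; DTI = 2,915/6,000 = 48.6%.
Reserves = 8,590/730 = 11.8 months.
Program A: score 745 ≥ 700; DTI 48.6% ≤ 50% → qualifies.
Program B: score 745 ≥ 580; DTI 48.6% ≤ 50%; reserves 11.8 ≥ 9 mo → qualifies.
Program C: score 745 ≥ 640; DTI 48.6% ≤ 50%; employment 46 ≥ 6 mo → qualifies.
Qualifying: Program A, Program B, Program C. Lowest rate is 4.79% → Program A.

Program A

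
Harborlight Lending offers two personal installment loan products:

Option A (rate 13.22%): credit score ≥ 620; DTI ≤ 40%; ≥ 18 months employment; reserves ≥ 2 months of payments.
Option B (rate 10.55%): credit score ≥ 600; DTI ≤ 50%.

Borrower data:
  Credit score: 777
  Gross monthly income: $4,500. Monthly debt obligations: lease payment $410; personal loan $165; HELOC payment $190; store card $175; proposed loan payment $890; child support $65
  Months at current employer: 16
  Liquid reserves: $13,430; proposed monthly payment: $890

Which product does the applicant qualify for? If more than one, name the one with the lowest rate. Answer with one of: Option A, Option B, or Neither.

Option B

Total debts = (410 + 165 + 190 + 175 + 890 + 65) = 1,895; DTI = 1,895/4,500 = 42.1%.
Reserves = 13,430/890 = 15.1 months.
Option A: score 777 ≥ 620; DTI 42.1% > 40%; employment 16 < 18 mo; reserves 15.1 ≥ 2 mo → does not qualify.
Option B: score 777 ≥ 600; DTI 42.1% ≤ 50% → qualifies.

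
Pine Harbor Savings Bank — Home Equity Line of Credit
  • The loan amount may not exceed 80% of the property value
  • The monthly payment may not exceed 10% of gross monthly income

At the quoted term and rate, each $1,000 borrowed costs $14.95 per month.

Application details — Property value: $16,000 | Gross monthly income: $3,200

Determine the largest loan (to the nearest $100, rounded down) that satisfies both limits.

$12,800

Payment cap: 10% × $3,200 = $320/month.
At $14.95 per $1,000, that supports 320/14.95 × 1,000 ≈ $21,404 → $21,400.
LTV cap: 80% × $16,000 = $12,800 → $12,800.
Binding constraint: loan-to-value.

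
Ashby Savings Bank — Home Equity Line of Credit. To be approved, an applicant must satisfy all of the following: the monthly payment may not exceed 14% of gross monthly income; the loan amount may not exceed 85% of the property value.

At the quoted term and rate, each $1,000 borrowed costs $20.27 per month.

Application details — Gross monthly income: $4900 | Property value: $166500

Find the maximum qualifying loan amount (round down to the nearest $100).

$33,800

Payment cap: 14% × $4,900 = $686/month.
At $20.27 per $1,000, that supports 686/20.27 × 1,000 ≈ $33,843 → $33,800.
LTV cap: 85% × $166,500 = $141,525 → $141,500.
Binding constraint: payment-to-income.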